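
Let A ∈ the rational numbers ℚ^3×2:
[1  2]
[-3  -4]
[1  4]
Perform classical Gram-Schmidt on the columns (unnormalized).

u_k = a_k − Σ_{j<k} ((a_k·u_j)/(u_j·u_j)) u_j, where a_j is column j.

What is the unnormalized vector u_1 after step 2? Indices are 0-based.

Step 1: u_0 = a_0 = (1, -3, 1).
Step 2: u_1 = a_1 − (18/11)·u_0 = (4/11, 10/11, 26/11).

u_1 = (4/11, 10/11, 26/11)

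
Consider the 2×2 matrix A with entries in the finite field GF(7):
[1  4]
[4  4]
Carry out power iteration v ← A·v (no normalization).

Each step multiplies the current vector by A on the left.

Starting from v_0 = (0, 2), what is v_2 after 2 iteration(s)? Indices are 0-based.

v_0 = (0, 2).
v_1 = A·v_0 = (1, 1).
v_2 = A·v_1 = (5, 1).

v_2 = (5, 1)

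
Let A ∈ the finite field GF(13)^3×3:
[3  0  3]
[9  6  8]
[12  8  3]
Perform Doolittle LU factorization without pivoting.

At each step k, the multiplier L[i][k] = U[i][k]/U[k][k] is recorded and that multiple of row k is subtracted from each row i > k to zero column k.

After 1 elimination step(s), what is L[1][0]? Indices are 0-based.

[col 0] pivot 3
  R1 -= 3*R0 → (0, 6, 12)  (L[1][0] := 3)
  R2 -= 4*R0 → (0, 8, 4)  (L[2][0] := 4)

L[1][0] = 3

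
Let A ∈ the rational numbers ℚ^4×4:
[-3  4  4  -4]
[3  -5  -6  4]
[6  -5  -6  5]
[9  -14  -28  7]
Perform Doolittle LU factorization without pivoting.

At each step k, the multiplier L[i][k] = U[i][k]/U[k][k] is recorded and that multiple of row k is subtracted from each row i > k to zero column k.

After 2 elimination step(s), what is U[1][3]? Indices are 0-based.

[col 0] pivot -3
  R1 -= -1*R0 → (0, -1, -2, 0)  (L[1][0] := -1)
  R2 -= -2*R0 → (0, 3, 2, -3)  (L[2][0] := -2)
  R3 -= -3*R0 → (0, -2, -16, -5)  (L[3][0] := -3)
[col 1] pivot -1
  R2 -= -3*R1 → (0, 0, -4, -3)  (L[2][1] := -3)
  R3 -= 2*R1 → (0, 0, -12, -5)  (L[3][1] := 2)

U[1][3] = 0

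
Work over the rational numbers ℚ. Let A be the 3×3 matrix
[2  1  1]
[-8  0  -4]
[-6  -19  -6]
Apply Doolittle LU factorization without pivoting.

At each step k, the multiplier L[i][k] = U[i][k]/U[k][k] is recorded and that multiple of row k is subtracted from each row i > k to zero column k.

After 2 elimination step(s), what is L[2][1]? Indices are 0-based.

k=0: U[0][0]=2
  eliminate (1,0): mult=-4, new row 1: (0, 4, 0); set L[1][0]=-4
  eliminate (2,0): mult=-3, new row 2: (0, -16, -3); set L[2][0]=-3
k=1: U[1][1]=4
  eliminate (2,1): mult=-4, new row 2: (0, 0, -3); set L[2][1]=-4

L[2][1] = -4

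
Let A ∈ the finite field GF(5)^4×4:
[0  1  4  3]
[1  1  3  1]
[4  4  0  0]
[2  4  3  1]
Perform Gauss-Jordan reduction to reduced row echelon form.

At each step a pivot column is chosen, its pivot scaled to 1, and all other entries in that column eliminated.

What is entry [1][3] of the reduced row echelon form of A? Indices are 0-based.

step 1: exchange rows 0,1
step 1: normalize row 0 (÷1) = (1, 1, 3, 1)
  row 2: subtract 4×row0 = (0, 0, 3, 1)
  row 3: subtract 2×row0 = (0, 2, 2, 4)
step 2: normalize row 1 (÷1) = (0, 1, 4, 3)
  row 0: subtract 1×row1 = (1, 0, 4, 3)
  row 3: subtract 2×row1 = (0, 0, 4, 3)
step 3: normalize row 2 (÷3) = (0, 0, 1, 2)
  row 0: subtract 4×row2 = (1, 0, 0, 0)
  row 1: subtract 4×row2 = (0, 1, 0, 0)
  row 3: subtract 4×row2 = (0, 0, 0, 0)
skip col 3 (zero from row 3)

M[1][3] = 0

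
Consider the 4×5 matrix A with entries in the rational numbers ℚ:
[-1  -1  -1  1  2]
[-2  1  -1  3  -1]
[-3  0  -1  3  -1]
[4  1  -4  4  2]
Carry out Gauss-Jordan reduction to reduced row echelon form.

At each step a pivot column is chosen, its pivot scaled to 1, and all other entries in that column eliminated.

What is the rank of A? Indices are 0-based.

rank = 4

[1] R0 /= -1  ⇒  (1, 1, 1, -1, -2)
     R1 -= -2·R0  ⇒  (0, 3, 1, 1, -5)
     R2 -= -3·R0  ⇒  (0, 3, 2, 0, -7)
     R3 -= 4·R0  ⇒  (0, -3, -8, 8, 10)
[2] R1 /= 3  ⇒  (0, 1, 1/3, 1/3, -5/3)
     R0 -= 1·R1  ⇒  (1, 0, 2/3, -4/3, -1/3)
     R2 -= 3·R1  ⇒  (0, 0, 1, -1, -2)
     R3 -= -3·R1  ⇒  (0, 0, -7, 9, 5)
[3] R2 /= 1  ⇒  (0, 0, 1, -1, -2)
     R0 -= 2/3·R2  ⇒  (1, 0, 0, -2/3, 1)
     R1 -= 1/3·R2  ⇒  (0, 1, 0, 2/3, -1)
     R3 -= -7·R2  ⇒  (0, 0, 0, 2, -9)
[4] R3 /= 2  ⇒  (0, 0, 0, 1, -9/2)
     R0 -= -2/3·R3  ⇒  (1, 0, 0, 0, -2)
     R1 -= 2/3·R3  ⇒  (0, 1, 0, 0, 2)
     R2 -= -1·R3  ⇒  (0, 0, 1, 0, -13/2)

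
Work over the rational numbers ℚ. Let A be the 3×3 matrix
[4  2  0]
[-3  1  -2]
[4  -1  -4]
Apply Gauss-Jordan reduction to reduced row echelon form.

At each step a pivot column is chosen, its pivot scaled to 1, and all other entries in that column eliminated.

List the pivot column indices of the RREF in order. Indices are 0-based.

pivot(0,0)=4: scale R0 → (1, 1/2, 0)
  clear (1,0): R1 −= (-3)R0 → (0, 5/2, -2)
  clear (2,0): R2 −= (4)R0 → (0, -3, -4)
pivot(1,1)=5/2: scale R1 → (0, 1, -4/5)
  clear (0,1): R0 −= (1/2)R1 → (1, 0, 2/5)
  clear (2,1): R2 −= (-3)R1 → (0, 0, -32/5)
pivot(2,2)=-32/5: scale R2 → (0, 0, 1)
  clear (0,2): R0 −= (2/5)R2 → (1, 0, 0)
  clear (1,2): R1 −= (-4/5)R2 → (0, 1, 0)

pivot columns: 0, 1, 2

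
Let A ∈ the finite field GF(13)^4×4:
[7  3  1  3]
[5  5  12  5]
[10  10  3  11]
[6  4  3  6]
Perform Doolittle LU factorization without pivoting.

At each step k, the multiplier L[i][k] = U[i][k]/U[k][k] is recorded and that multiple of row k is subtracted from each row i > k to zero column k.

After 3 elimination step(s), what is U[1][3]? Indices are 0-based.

U[1][3] = 1

k=0: U[0][0]=7
  eliminate (1,0): mult=10, new row 1: (0, 1, 2, 1); set L[1][0]=10
  eliminate (2,0): mult=7, new row 2: (0, 2, 9, 3); set L[2][0]=7
  eliminate (3,0): mult=12, new row 3: (0, 7, 4, 9); set L[3][0]=12
k=1: U[1][1]=1
  eliminate (2,1): mult=2, new row 2: (0, 0, 5, 1); set L[2][1]=2
  eliminate (3,1): mult=7, new row 3: (0, 0, 3, 2); set L[3][1]=7
k=2: U[2][2]=5
  eliminate (3,2): mult=11, new row 3: (0, 0, 0, 4); set L[3][2]=11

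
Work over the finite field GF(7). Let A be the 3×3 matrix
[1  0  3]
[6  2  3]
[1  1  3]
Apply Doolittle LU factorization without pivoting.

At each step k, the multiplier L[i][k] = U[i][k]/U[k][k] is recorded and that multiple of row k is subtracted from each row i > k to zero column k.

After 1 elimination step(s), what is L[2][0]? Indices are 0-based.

L[2][0] = 1

[col 0] pivot 1
  R1 -= 6*R0 → (0, 2, 6)  (L[1][0] := 6)
  R2 -= 1*R0 → (0, 1, 0)  (L[2][0] := 1)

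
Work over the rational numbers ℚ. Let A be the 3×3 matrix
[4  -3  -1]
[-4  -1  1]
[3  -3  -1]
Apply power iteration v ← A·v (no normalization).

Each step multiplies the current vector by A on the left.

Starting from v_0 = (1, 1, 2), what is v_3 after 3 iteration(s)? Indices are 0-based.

v_0 = (1, 1, 2).
v_1 = A·v_0 = (-1, -3, -2).
v_2 = A·v_1 = (7, 5, 8).
v_3 = A·v_2 = (5, -25, -2).

v_3 = (5, -25, -2)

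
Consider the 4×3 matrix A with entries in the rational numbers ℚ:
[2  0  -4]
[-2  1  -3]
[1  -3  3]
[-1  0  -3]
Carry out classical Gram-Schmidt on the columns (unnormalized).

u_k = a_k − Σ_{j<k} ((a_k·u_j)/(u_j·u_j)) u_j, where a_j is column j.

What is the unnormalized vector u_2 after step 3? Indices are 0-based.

u_2 = (-52/15, -11/5, -11/15, -49/15)

Step 1: u_0 = a_0 = (2, -2, 1, -1).
Step 2: u_1 = a_1 − (-1/2)·u_0 = (1, 0, -5/2, -1/2).
Step 3: u_2 = a_2 − (2/5)·u_0 − (-4/3)·u_1 = (-52/15, -11/5, -11/15, -49/15).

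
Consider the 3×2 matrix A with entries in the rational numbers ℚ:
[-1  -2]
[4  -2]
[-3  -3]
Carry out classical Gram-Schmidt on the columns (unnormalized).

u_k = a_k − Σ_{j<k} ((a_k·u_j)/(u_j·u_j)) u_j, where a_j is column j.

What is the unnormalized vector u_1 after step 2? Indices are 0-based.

Step 1: u_0 = a_0 = (-1, 4, -3).
Step 2: u_1 = a_1 − (3/26)·u_0 = (-49/26, -32/13, -69/26).

u_1 = (-49/26, -32/13, -69/26)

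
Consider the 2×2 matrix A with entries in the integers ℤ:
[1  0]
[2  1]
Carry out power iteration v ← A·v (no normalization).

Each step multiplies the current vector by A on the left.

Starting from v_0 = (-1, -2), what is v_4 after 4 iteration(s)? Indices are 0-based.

v_4 = (-1, -10)

v_0 = (-1, -2).
v_1 = A·v_0 = (-1, -4).
v_2 = A·v_1 = (-1, -6).
v_3 = A·v_2 = (-1, -8).
v_4 = A·v_3 = (-1, -10).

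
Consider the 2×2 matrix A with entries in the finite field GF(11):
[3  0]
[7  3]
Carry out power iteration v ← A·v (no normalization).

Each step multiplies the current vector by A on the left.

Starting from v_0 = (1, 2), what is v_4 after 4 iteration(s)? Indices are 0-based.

v_4 = (4, 5)

v_0 = (1, 2).
v_1 = A·v_0 = (3, 2).
v_2 = A·v_1 = (9, 5).
v_3 = A·v_2 = (5, 1).
v_4 = A·v_3 = (4, 5).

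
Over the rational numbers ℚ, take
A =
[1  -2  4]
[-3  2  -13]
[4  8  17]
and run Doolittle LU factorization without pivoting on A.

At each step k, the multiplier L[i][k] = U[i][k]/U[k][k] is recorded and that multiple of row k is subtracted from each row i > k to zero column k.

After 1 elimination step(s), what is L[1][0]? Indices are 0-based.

L[1][0] = -3

Step 1: pivot at (0,0) is 1.
  row1 ← row1 − (-3)·row0  ⇒  L[1][0]=-3, U row1=(0, -4, -1)
  row2 ← row2 − (4)·row0  ⇒  L[2][0]=4, U row2=(0, 16, 1)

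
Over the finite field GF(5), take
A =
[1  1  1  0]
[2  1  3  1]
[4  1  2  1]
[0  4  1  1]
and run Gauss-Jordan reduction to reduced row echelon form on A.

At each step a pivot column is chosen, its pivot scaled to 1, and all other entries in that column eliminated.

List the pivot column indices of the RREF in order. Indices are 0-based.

step 1: normalize row 0 (÷1) = (1, 1, 1, 0)
  row 1: subtract 2×row0 = (0, 4, 1, 1)
  row 2: subtract 4×row0 = (0, 2, 3, 1)
step 2: normalize row 1 (÷4) = (0, 1, 4, 4)
  row 0: subtract 1×row1 = (1, 0, 2, 1)
  row 2: subtract 2×row1 = (0, 0, 0, 3)
  row 3: subtract 4×row1 = (0, 0, 0, 0)
skip col 2 (zero from row 2)
step 3: normalize row 2 (÷3) = (0, 0, 0, 1)
  row 0: subtract 1×row2 = (1, 0, 2, 0)
  row 1: subtract 4×row2 = (0, 1, 4, 0)

pivot columns: 0, 1, 3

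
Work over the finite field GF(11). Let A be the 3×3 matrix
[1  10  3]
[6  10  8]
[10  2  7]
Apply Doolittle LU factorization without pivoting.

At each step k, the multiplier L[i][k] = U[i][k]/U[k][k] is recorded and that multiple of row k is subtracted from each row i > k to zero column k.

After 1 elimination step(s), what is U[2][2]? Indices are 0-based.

U[2][2] = 10

k=0: U[0][0]=1
  eliminate (1,0): mult=6, new row 1: (0, 5, 1); set L[1][0]=6
  eliminate (2,0): mult=10, new row 2: (0, 1, 10); set L[2][0]=10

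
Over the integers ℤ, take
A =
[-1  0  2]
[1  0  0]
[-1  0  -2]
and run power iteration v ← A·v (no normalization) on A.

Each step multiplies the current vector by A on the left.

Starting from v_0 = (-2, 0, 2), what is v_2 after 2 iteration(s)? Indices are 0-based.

v_0 = (-2, 0, 2).
v_1 = A·v_0 = (6, -2, -2).
v_2 = A·v_1 = (-10, 6, -2).

v_2 = (-10, 6, -2)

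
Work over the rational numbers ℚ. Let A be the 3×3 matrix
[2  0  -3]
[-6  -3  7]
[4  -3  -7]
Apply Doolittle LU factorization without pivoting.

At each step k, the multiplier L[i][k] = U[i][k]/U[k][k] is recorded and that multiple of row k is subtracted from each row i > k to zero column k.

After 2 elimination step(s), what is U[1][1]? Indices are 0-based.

Step 1: pivot at (0,0) is 2.
  row1 ← row1 − (-3)·row0  ⇒  L[1][0]=-3, U row1=(0, -3, -2)
  row2 ← row2 − (2)·row0  ⇒  L[2][0]=2, U row2=(0, -3, -1)
Step 2: pivot at (1,1) is -3.
  row2 ← row2 − (1)·row1  ⇒  L[2][1]=1, U row2=(0, 0, 1)

U[1][1] = -3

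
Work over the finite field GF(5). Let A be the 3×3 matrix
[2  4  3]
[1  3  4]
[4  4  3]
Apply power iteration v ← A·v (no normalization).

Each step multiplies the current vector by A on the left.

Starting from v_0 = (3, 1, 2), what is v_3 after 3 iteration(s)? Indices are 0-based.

v_3 = (0, 1, 3)

v_0 = (3, 1, 2).
v_1 = A·v_0 = (1, 4, 2).
v_2 = A·v_1 = (4, 1, 1).
v_3 = A·v_2 = (0, 1, 3).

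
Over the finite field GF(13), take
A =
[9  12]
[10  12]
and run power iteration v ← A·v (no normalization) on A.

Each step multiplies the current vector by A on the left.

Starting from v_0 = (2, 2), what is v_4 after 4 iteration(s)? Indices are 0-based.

v_0 = (2, 2).
v_1 = A·v_0 = (3, 5).
v_2 = A·v_1 = (9, 12).
v_3 = A·v_2 = (4, 0).
v_4 = A·v_3 = (10, 1).

v_4 = (10, 1)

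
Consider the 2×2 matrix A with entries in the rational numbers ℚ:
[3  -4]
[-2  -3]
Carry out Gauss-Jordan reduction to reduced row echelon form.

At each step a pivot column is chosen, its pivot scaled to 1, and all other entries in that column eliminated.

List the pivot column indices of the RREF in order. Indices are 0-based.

pivot columns: 0, 1

step 1: normalize row 0 (÷3) = (1, -4/3)
  row 1: subtract -2×row0 = (0, -17/3)
step 2: normalize row 1 (÷-17/3) = (0, 1)
  row 0: subtract -4/3×row1 = (1, 0)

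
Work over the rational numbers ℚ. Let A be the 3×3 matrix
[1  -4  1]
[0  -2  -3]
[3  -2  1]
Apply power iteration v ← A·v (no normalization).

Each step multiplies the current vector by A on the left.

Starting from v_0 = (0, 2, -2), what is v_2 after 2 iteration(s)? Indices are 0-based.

v_0 = (0, 2, -2).
v_1 = A·v_0 = (-10, 2, -6).
v_2 = A·v_1 = (-24, 14, -40).

v_2 = (-24, 14, -40)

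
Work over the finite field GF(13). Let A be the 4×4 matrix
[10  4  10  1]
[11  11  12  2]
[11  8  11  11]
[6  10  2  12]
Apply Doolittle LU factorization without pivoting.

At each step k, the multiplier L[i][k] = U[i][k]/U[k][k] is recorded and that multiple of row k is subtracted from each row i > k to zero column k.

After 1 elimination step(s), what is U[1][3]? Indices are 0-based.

[col 0] pivot 10
  R1 -= 5*R0 → (0, 4, 1, 10)  (L[1][0] := 5)
  R2 -= 5*R0 → (0, 1, 0, 6)  (L[2][0] := 5)
  R3 -= 11*R0 → (0, 5, 9, 1)  (L[3][0] := 11)

U[1][3] = 10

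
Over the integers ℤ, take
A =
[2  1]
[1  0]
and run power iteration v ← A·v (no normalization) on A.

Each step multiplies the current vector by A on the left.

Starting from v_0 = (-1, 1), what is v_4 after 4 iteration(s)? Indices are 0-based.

v_0 = (-1, 1).
v_1 = A·v_0 = (-1, -1).
v_2 = A·v_1 = (-3, -1).
v_3 = A·v_2 = (-7, -3).
v_4 = A·v_3 = (-17, -7).

v_4 = (-17, -7)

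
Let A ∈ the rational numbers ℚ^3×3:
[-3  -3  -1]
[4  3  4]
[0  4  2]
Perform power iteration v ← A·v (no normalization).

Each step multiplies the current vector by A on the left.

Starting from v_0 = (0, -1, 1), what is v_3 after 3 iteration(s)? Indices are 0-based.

v_0 = (0, -1, 1).
v_1 = A·v_0 = (2, 1, -2).
v_2 = A·v_1 = (-7, 3, 0).
v_3 = A·v_2 = (12, -19, 12).

v_3 = (12, -19, 12)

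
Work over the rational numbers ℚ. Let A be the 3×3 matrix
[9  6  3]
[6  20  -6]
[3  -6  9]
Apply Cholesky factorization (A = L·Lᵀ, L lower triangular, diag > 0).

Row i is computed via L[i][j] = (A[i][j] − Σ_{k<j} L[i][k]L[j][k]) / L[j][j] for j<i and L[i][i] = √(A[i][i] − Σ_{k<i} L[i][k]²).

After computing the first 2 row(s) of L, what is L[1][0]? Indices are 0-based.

Step 1: L[0][0] = √(9) = 3.
  L[1][0] = (6) / L[0][0] = 2.
Step 2: L[1][1] = √(16) = 4.

L[1][0] = 2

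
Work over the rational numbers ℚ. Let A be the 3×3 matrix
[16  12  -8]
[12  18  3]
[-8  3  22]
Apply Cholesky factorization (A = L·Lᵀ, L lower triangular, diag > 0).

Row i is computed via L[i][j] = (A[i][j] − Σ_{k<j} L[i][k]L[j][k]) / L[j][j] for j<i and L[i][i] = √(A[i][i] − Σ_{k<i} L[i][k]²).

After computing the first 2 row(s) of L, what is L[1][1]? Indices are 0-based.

L[1][1] = 3

Step 1: L[0][0] = √(16) = 4.
  L[1][0] = (12) / L[0][0] = 3.
Step 2: L[1][1] = √(9) = 3.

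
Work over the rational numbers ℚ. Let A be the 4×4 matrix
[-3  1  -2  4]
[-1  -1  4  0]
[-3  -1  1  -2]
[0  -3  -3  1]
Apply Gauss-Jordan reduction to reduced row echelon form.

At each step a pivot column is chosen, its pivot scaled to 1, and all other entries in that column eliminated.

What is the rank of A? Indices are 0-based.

rank = 4

[1] R0 /= -3  ⇒  (1, -1/3, 2/3, -4/3)
     R1 -= -1·R0  ⇒  (0, -4/3, 14/3, -4/3)
     R2 -= -3·R0  ⇒  (0, -2, 3, -6)
[2] R1 /= -4/3  ⇒  (0, 1, -7/2, 1)
     R0 -= -1/3·R1  ⇒  (1, 0, -1/2, -1)
     R2 -= -2·R1  ⇒  (0, 0, -4, -4)
     R3 -= -3·R1  ⇒  (0, 0, -27/2, 4)
[3] R2 /= -4  ⇒  (0, 0, 1, 1)
     R0 -= -1/2·R2  ⇒  (1, 0, 0, -1/2)
     R1 -= -7/2·R2  ⇒  (0, 1, 0, 9/2)
     R3 -= -27/2·R2  ⇒  (0, 0, 0, 35/2)
[4] R3 /= 35/2  ⇒  (0, 0, 0, 1)
     R0 -= -1/2·R3  ⇒  (1, 0, 0, 0)
     R1 -= 9/2·R3  ⇒  (0, 1, 0, 0)
     R2 -= 1·R3  ⇒  (0, 0, 1, 0)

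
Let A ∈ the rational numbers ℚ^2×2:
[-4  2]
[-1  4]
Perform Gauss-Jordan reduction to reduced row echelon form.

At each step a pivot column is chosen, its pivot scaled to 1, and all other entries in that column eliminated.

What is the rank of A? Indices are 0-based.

rank = 2

step 1: normalize row 0 (÷-4) = (1, -1/2)
  row 1: subtract -1×row0 = (0, 7/2)
step 2: normalize row 1 (÷7/2) = (0, 1)
  row 0: subtract -1/2×row1 = (1, 0)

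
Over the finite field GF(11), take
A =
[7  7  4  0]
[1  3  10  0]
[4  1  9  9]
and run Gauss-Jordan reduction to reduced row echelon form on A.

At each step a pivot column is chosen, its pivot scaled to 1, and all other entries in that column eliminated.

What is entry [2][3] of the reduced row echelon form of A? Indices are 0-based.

[1] R0 /= 7  ⇒  (1, 1, 10, 0)
     R1 -= 1·R0  ⇒  (0, 2, 0, 0)
     R2 -= 4·R0  ⇒  (0, 8, 2, 9)
[2] R1 /= 2  ⇒  (0, 1, 0, 0)
     R0 -= 1·R1  ⇒  (1, 0, 10, 0)
     R2 -= 8·R1  ⇒  (0, 0, 2, 9)
[3] R2 /= 2  ⇒  (0, 0, 1, 10)
     R0 -= 10·R2  ⇒  (1, 0, 0, 10)

M[2][3] = 10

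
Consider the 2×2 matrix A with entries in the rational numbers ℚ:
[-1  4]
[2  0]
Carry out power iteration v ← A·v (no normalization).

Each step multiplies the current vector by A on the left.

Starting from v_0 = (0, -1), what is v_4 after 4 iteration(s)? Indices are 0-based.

v_4 = (68, -72)

v_0 = (0, -1).
v_1 = A·v_0 = (-4, 0).
v_2 = A·v_1 = (4, -8).
v_3 = A·v_2 = (-36, 8).
v_4 = A·v_3 = (68, -72).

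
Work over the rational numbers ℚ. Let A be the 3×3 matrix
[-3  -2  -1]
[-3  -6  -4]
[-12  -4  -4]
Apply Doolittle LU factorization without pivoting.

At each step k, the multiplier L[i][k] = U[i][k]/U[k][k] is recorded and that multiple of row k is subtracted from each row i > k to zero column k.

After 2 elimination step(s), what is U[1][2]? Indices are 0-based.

[col 0] pivot -3
  R1 -= 1*R0 → (0, -4, -3)  (L[1][0] := 1)
  R2 -= 4*R0 → (0, 4, 0)  (L[2][0] := 4)
[col 1] pivot -4
  R2 -= -1*R1 → (0, 0, -3)  (L[2][1] := -1)

U[1][2] = -3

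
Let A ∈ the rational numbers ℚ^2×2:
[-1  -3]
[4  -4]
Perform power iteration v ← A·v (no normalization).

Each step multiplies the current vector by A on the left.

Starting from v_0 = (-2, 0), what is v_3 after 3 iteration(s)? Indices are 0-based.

v_3 = (-142, -72)

v_0 = (-2, 0).
v_1 = A·v_0 = (2, -8).
v_2 = A·v_1 = (22, 40).
v_3 = A·v_2 = (-142, -72).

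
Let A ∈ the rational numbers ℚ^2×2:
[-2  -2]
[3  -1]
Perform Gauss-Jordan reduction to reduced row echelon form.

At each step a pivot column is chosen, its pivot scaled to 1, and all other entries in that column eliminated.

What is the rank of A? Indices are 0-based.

[1] R0 /= -2  ⇒  (1, 1)
     R1 -= 3·R0  ⇒  (0, -4)
[2] R1 /= -4  ⇒  (0, 1)
     R0 -= 1·R1  ⇒  (1, 0)

rank = 2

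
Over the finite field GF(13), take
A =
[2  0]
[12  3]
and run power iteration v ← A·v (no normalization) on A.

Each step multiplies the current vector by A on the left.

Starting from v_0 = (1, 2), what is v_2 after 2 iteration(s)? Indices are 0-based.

v_2 = (4, 0)

v_0 = (1, 2).
v_1 = A·v_0 = (2, 5).
v_2 = A·v_1 = (4, 0).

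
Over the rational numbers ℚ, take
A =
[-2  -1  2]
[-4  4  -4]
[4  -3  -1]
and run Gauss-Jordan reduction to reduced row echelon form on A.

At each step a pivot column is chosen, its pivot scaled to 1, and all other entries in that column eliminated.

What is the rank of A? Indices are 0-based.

pivot(0,0)=-2: scale R0 → (1, 1/2, -1)
  clear (1,0): R1 −= (-4)R0 → (0, 6, -8)
  clear (2,0): R2 −= (4)R0 → (0, -5, 3)
pivot(1,1)=6: scale R1 → (0, 1, -4/3)
  clear (0,1): R0 −= (1/2)R1 → (1, 0, -1/3)
  clear (2,1): R2 −= (-5)R1 → (0, 0, -11/3)
pivot(2,2)=-11/3: scale R2 → (0, 0, 1)
  clear (0,2): R0 −= (-1/3)R2 → (1, 0, 0)
  clear (1,2): R1 −= (-4/3)R2 → (0, 1, 0)

rank = 3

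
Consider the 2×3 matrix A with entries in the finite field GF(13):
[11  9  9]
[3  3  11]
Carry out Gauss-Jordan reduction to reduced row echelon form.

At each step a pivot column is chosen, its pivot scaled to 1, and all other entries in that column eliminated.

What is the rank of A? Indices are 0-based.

rank = 2

pivot(0,0)=11: scale R0 → (1, 2, 2)
  clear (1,0): R1 −= (3)R0 → (0, 10, 5)
pivot(1,1)=10: scale R1 → (0, 1, 7)
  clear (0,1): R0 −= (2)R1 → (1, 0, 1)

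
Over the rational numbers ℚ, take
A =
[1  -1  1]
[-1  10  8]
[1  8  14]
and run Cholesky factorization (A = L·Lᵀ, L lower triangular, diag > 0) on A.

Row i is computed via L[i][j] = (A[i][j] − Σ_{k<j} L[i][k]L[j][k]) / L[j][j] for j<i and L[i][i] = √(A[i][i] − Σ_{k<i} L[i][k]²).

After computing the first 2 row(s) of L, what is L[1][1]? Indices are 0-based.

L[1][1] = 3

Step 1: L[0][0] = √(1) = 1.
  L[1][0] = (-1) / L[0][0] = -1.
Step 2: L[1][1] = √(9) = 3.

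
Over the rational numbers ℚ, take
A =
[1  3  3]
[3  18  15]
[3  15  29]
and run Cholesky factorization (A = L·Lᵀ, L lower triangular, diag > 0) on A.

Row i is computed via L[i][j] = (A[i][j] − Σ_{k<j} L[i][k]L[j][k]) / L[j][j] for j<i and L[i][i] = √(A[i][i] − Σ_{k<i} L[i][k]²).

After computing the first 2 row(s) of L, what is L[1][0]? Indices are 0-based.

L[1][0] = 3

Step 1: L[0][0] = √(1) = 1.
  L[1][0] = (3) / L[0][0] = 3.
Step 2: L[1][1] = √(9) = 3.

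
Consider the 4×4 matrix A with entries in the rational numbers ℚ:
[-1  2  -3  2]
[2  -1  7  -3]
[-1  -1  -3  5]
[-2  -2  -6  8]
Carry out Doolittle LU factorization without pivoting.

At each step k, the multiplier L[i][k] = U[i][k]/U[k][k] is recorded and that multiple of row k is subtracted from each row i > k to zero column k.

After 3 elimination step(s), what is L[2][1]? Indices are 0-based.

L[2][1] = -1

k=0: U[0][0]=-1
  eliminate (1,0): mult=-2, new row 1: (0, 3, 1, 1); set L[1][0]=-2
  eliminate (2,0): mult=1, new row 2: (0, -3, 0, 3); set L[2][0]=1
  eliminate (3,0): mult=2, new row 3: (0, -6, 0, 4); set L[3][0]=2
k=1: U[1][1]=3
  eliminate (2,1): mult=-1, new row 2: (0, 0, 1, 4); set L[2][1]=-1
  eliminate (3,1): mult=-2, new row 3: (0, 0, 2, 6); set L[3][1]=-2
k=2: U[2][2]=1
  eliminate (3,2): mult=2, new row 3: (0, 0, 0, -2); set L[3][2]=2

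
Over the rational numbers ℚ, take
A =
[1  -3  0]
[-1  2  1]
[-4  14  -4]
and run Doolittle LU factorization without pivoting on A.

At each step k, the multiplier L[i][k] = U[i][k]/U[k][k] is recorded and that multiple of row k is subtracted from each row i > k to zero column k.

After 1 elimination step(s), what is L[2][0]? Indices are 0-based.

L[2][0] = -4

[col 0] pivot 1
  R1 -= -1*R0 → (0, -1, 1)  (L[1][0] := -1)
  R2 -= -4*R0 → (0, 2, -4)  (L[2][0] := -4)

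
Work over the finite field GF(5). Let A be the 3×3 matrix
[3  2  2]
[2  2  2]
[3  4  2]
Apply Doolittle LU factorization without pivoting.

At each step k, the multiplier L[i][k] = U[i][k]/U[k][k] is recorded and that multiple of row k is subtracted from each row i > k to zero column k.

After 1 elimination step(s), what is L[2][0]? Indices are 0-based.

k=0: U[0][0]=3
  eliminate (1,0): mult=4, new row 1: (0, 4, 4); set L[1][0]=4
  eliminate (2,0): mult=1, new row 2: (0, 2, 0); set L[2][0]=1

L[2][0] = 1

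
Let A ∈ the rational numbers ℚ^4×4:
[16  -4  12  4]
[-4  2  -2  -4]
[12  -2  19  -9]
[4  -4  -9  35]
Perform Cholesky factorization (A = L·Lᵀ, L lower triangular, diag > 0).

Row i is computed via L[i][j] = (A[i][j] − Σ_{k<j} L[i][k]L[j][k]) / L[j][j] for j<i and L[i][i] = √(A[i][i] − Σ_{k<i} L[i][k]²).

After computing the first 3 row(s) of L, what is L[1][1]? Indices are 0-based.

L[1][1] = 1

Step 1: L[0][0] = √(16) = 4.
  L[1][0] = (-4) / L[0][0] = -1.
Step 2: L[1][1] = √(1) = 1.
  L[2][0] = (12) / L[0][0] = 3.
  L[2][1] = (1) / L[1][1] = 1.
Step 3: L[2][2] = √(9) = 3.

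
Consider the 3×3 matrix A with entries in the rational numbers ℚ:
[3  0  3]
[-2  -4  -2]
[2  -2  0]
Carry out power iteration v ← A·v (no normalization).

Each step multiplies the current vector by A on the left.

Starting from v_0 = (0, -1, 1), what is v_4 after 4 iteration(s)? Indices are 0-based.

v_4 = (351, -386, 26)

v_0 = (0, -1, 1).
v_1 = A·v_0 = (3, 2, 2).
v_2 = A·v_1 = (15, -18, 2).
v_3 = A·v_2 = (51, 38, 66).
v_4 = A·v_3 = (351, -386, 26).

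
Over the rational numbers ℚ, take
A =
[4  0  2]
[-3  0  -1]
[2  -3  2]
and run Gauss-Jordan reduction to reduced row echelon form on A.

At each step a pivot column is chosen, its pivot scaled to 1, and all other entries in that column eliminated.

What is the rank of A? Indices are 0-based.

rank = 3

[1] R0 /= 4  ⇒  (1, 0, 1/2)
     R1 -= -3·R0  ⇒  (0, 0, 1/2)
     R2 -= 2·R0  ⇒  (0, -3, 1)
[2] R1 <-> R2
[2] R1 /= -3  ⇒  (0, 1, -1/3)
[3] R2 /= 1/2  ⇒  (0, 0, 1)
     R0 -= 1/2·R2  ⇒  (1, 0, 0)
     R1 -= -1/3·R2  ⇒  (0, 1, 0)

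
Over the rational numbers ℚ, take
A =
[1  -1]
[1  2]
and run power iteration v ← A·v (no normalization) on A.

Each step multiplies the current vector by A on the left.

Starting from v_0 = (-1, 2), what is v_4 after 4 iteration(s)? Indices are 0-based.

v_0 = (-1, 2).
v_1 = A·v_0 = (-3, 3).
v_2 = A·v_1 = (-6, 3).
v_3 = A·v_2 = (-9, 0).
v_4 = A·v_3 = (-9, -9).

v_4 = (-9, -9)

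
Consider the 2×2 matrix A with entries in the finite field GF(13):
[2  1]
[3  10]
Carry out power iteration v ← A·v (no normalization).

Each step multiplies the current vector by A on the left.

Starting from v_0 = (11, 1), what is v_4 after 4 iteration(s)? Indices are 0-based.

v_4 = (7, 1)

v_0 = (11, 1).
v_1 = A·v_0 = (10, 4).
v_2 = A·v_1 = (11, 5).
v_3 = A·v_2 = (1, 5).
v_4 = A·v_3 = (7, 1).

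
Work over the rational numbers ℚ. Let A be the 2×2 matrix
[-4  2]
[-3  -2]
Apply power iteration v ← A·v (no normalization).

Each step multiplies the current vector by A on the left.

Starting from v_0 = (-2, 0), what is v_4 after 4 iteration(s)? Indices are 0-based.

v_0 = (-2, 0).
v_1 = A·v_0 = (8, 6).
v_2 = A·v_1 = (-20, -36).
v_3 = A·v_2 = (8, 132).
v_4 = A·v_3 = (232, -288).

v_4 = (232, -288)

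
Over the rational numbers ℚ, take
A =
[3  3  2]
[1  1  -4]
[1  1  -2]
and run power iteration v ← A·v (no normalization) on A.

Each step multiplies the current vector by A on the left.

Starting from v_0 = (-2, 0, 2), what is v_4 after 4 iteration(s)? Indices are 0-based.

v_0 = (-2, 0, 2).
v_1 = A·v_0 = (-2, -10, -6).
v_2 = A·v_1 = (-48, 12, 0).
v_3 = A·v_2 = (-108, -36, -36).
v_4 = A·v_3 = (-504, 0, -72).

v_4 = (-504, 0, -72)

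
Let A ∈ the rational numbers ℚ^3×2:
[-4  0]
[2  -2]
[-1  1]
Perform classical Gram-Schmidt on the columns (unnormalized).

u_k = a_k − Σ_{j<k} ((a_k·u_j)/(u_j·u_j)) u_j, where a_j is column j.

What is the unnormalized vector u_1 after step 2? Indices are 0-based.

u_1 = (-20/21, -32/21, 16/21)

Step 1: u_0 = a_0 = (-4, 2, -1).
Step 2: u_1 = a_1 − (-5/21)·u_0 = (-20/21, -32/21, 16/21).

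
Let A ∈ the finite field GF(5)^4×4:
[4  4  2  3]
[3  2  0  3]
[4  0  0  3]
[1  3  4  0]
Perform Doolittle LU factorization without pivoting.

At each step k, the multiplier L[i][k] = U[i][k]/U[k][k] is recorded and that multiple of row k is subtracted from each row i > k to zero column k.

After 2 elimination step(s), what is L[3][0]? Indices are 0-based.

L[3][0] = 4

k=0: U[0][0]=4
  eliminate (1,0): mult=2, new row 1: (0, 4, 1, 2); set L[1][0]=2
  eliminate (2,0): mult=1, new row 2: (0, 1, 3, 0); set L[2][0]=1
  eliminate (3,0): mult=4, new row 3: (0, 2, 1, 3); set L[3][0]=4
k=1: U[1][1]=4
  eliminate (2,1): mult=4, new row 2: (0, 0, 4, 2); set L[2][1]=4
  eliminate (3,1): mult=3, new row 3: (0, 0, 3, 2); set L[3][1]=3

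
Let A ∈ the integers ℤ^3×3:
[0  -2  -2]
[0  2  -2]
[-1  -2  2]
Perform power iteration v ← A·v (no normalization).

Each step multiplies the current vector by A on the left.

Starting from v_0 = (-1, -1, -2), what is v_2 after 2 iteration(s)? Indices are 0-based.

v_2 = (-2, 6, -12)

v_0 = (-1, -1, -2).
v_1 = A·v_0 = (6, 2, -1).
v_2 = A·v_1 = (-2, 6, -12).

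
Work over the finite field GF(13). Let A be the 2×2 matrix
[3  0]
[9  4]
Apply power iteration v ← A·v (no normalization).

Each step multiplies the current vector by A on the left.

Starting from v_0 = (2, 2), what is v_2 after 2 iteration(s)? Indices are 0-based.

v_2 = (5, 2)

v_0 = (2, 2).
v_1 = A·v_0 = (6, 0).
v_2 = A·v_1 = (5, 2).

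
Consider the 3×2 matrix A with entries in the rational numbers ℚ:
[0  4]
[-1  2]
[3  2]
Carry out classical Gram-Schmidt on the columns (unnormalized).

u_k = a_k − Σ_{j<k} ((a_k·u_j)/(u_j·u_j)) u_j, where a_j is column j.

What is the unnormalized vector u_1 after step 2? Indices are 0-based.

Step 1: u_0 = a_0 = (0, -1, 3).
Step 2: u_1 = a_1 − (2/5)·u_0 = (4, 12/5, 4/5).

u_1 = (4, 12/5, 4/5)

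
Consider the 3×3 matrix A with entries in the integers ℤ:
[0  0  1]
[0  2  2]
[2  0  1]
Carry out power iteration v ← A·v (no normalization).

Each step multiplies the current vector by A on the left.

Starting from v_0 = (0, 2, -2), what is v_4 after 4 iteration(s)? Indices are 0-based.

v_0 = (0, 2, -2).
v_1 = A·v_0 = (-2, 0, -2).
v_2 = A·v_1 = (-2, -4, -6).
v_3 = A·v_2 = (-6, -20, -10).
v_4 = A·v_3 = (-10, -60, -22).

v_4 = (-10, -60, -22)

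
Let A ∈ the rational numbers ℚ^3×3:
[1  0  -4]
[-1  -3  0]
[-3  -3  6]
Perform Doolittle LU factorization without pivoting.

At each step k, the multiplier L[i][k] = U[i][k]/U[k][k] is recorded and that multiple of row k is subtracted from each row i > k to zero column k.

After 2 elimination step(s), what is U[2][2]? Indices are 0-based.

U[2][2] = -2

Step 1: pivot at (0,0) is 1.
  row1 ← row1 − (-1)·row0  ⇒  L[1][0]=-1, U row1=(0, -3, -4)
  row2 ← row2 − (-3)·row0  ⇒  L[2][0]=-3, U row2=(0, -3, -6)
Step 2: pivot at (1,1) is -3.
  row2 ← row2 − (1)·row1  ⇒  L[2][1]=1, U row2=(0, 0, -2)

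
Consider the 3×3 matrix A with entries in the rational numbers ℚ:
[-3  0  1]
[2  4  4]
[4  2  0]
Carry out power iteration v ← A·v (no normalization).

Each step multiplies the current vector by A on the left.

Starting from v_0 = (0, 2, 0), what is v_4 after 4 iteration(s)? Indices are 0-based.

v_0 = (0, 2, 0).
v_1 = A·v_0 = (0, 8, 4).
v_2 = A·v_1 = (4, 48, 16).
v_3 = A·v_2 = (4, 264, 112).
v_4 = A·v_3 = (100, 1512, 544).

v_4 = (100, 1512, 544)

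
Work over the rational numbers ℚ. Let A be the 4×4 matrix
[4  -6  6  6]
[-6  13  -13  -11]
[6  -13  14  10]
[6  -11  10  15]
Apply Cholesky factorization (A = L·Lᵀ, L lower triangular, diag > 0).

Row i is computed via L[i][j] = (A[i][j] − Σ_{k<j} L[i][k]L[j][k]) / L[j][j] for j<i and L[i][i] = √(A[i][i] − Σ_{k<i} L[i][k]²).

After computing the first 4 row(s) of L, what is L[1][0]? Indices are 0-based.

L[1][0] = -3

Step 1: L[0][0] = √(4) = 2.
  L[1][0] = (-6) / L[0][0] = -3.
Step 2: L[1][1] = √(4) = 2.
  L[2][0] = (6) / L[0][0] = 3.
  L[2][1] = (-4) / L[1][1] = -2.
Step 3: L[2][2] = √(1) = 1.
  L[3][0] = (6) / L[0][0] = 3.
  L[3][1] = (-2) / L[1][1] = -1.
  L[3][2] = (-1) / L[2][2] = -1.
Step 4: L[3][3] = √(4) = 2.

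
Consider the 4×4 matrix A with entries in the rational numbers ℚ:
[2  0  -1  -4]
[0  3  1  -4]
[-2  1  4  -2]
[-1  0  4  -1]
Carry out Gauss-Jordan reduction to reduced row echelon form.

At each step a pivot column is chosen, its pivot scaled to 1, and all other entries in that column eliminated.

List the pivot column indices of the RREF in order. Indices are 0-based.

pivot columns: 0, 1, 2, 3

step 1: normalize row 0 (÷2) = (1, 0, -1/2, -2)
  row 2: subtract -2×row0 = (0, 1, 3, -6)
  row 3: subtract -1×row0 = (0, 0, 7/2, -3)
step 2: normalize row 1 (÷3) = (0, 1, 1/3, -4/3)
  row 2: subtract 1×row1 = (0, 0, 8/3, -14/3)
step 3: normalize row 2 (÷8/3) = (0, 0, 1, -7/4)
  row 0: subtract -1/2×row2 = (1, 0, 0, -23/8)
  row 1: subtract 1/3×row2 = (0, 1, 0, -3/4)
  row 3: subtract 7/2×row2 = (0, 0, 0, 25/8)
step 4: normalize row 3 (÷25/8) = (0, 0, 0, 1)
  row 0: subtract -23/8×row3 = (1, 0, 0, 0)
  row 1: subtract -3/4×row3 = (0, 1, 0, 0)
  row 2: subtract -7/4×row3 = (0, 0, 1, 0)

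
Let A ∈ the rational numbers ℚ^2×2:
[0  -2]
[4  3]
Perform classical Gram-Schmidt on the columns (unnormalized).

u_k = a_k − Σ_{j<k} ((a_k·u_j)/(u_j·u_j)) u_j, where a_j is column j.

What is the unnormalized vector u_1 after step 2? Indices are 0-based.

Step 1: u_0 = a_0 = (0, 4).
Step 2: u_1 = a_1 − (3/4)·u_0 = (-2, 0).

u_1 = (-2, 0)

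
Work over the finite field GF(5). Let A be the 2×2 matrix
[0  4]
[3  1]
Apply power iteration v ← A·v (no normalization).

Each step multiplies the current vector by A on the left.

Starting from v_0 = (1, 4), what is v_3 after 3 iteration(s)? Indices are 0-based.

v_0 = (1, 4).
v_1 = A·v_0 = (1, 2).
v_2 = A·v_1 = (3, 0).
v_3 = A·v_2 = (0, 4).

v_3 = (0, 4)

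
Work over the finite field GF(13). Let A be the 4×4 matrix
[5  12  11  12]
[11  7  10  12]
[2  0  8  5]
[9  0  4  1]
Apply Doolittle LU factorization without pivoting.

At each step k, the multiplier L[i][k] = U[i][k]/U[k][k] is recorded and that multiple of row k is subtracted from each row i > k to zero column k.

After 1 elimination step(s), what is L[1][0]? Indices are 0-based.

k=0: U[0][0]=5
  eliminate (1,0): mult=10, new row 1: (0, 4, 4, 9); set L[1][0]=10
  eliminate (2,0): mult=3, new row 2: (0, 3, 1, 8); set L[2][0]=3
  eliminate (3,0): mult=7, new row 3: (0, 7, 5, 8); set L[3][0]=7

L[1][0] = 10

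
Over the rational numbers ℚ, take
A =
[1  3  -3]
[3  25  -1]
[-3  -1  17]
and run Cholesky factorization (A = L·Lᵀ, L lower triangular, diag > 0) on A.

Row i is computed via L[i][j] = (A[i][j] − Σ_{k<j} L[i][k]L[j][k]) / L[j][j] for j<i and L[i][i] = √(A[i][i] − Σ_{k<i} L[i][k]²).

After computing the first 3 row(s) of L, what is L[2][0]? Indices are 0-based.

Step 1: L[0][0] = √(1) = 1.
  L[1][0] = (3) / L[0][0] = 3.
Step 2: L[1][1] = √(16) = 4.
  L[2][0] = (-3) / L[0][0] = -3.
  L[2][1] = (8) / L[1][1] = 2.
Step 3: L[2][2] = √(4) = 2.

L[2][0] = -3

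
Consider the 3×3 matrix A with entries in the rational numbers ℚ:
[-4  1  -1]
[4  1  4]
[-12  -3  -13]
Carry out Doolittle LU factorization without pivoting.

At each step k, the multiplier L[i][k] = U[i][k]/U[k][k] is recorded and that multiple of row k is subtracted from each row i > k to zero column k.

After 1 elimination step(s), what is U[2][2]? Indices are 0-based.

Step 1: pivot at (0,0) is -4.
  row1 ← row1 − (-1)·row0  ⇒  L[1][0]=-1, U row1=(0, 2, 3)
  row2 ← row2 − (3)·row0  ⇒  L[2][0]=3, U row2=(0, -6, -10)

U[2][2] = -10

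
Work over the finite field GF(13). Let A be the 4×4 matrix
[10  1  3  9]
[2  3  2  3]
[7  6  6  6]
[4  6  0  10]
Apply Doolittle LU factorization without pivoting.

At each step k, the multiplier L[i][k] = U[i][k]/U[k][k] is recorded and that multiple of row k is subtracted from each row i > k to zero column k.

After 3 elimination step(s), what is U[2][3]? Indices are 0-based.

U[2][3] = 3

Step 1: pivot at (0,0) is 10.
  row1 ← row1 − (8)·row0  ⇒  L[1][0]=8, U row1=(0, 8, 4, 9)
  row2 ← row2 − (2)·row0  ⇒  L[2][0]=2, U row2=(0, 4, 0, 1)
  row3 ← row3 − (3)·row0  ⇒  L[3][0]=3, U row3=(0, 3, 4, 9)
Step 2: pivot at (1,1) is 8.
  row2 ← row2 − (7)·row1  ⇒  L[2][1]=7, U row2=(0, 0, 11, 3)
  row3 ← row3 − (2)·row1  ⇒  L[3][1]=2, U row3=(0, 0, 9, 4)
Step 3: pivot at (2,2) is 11.
  row3 ← row3 − (2)·row2  ⇒  L[3][2]=2, U row3=(0, 0, 0, 11)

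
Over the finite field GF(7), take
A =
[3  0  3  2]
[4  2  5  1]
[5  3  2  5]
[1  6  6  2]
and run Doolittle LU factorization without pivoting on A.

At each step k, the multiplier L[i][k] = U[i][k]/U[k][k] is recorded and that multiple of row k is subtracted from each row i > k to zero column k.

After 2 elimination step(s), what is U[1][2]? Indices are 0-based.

Step 1: pivot at (0,0) is 3.
  row1 ← row1 − (6)·row0  ⇒  L[1][0]=6, U row1=(0, 2, 1, 3)
  row2 ← row2 − (4)·row0  ⇒  L[2][0]=4, U row2=(0, 3, 4, 4)
  row3 ← row3 − (5)·row0  ⇒  L[3][0]=5, U row3=(0, 6, 5, 6)
Step 2: pivot at (1,1) is 2.
  row2 ← row2 − (5)·row1  ⇒  L[2][1]=5, U row2=(0, 0, 6, 3)
  row3 ← row3 − (3)·row1  ⇒  L[3][1]=3, U row3=(0, 0, 2, 4)

U[1][2] = 1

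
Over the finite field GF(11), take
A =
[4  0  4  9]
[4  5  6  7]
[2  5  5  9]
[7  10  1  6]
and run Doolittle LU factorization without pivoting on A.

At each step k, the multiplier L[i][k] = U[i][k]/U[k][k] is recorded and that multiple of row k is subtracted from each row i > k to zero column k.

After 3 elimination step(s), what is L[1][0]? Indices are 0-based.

L[1][0] = 1

[col 0] pivot 4
  R1 -= 1*R0 → (0, 5, 2, 9)  (L[1][0] := 1)
  R2 -= 6*R0 → (0, 5, 3, 10)  (L[2][0] := 6)
  R3 -= 10*R0 → (0, 10, 5, 4)  (L[3][0] := 10)
[col 1] pivot 5
  R2 -= 1*R1 → (0, 0, 1, 1)  (L[2][1] := 1)
  R3 -= 2*R1 → (0, 0, 1, 8)  (L[3][1] := 2)
[col 2] pivot 1
  R3 -= 1*R2 → (0, 0, 0, 7)  (L[3][2] := 1)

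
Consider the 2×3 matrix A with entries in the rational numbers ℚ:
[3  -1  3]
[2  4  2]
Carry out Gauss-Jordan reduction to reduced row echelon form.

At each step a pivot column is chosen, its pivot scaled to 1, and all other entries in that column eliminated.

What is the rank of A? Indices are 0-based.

rank = 2

[1] R0 /= 3  ⇒  (1, -1/3, 1)
     R1 -= 2·R0  ⇒  (0, 14/3, 0)
[2] R1 /= 14/3  ⇒  (0, 1, 0)
     R0 -= -1/3·R1  ⇒  (1, 0, 1)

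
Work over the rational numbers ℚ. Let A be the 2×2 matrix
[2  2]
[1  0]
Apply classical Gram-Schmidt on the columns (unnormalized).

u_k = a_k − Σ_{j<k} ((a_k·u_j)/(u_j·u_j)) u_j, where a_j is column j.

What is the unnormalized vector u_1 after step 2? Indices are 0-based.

u_1 = (2/5, -4/5)

Step 1: u_0 = a_0 = (2, 1).
Step 2: u_1 = a_1 − (4/5)·u_0 = (2/5, -4/5).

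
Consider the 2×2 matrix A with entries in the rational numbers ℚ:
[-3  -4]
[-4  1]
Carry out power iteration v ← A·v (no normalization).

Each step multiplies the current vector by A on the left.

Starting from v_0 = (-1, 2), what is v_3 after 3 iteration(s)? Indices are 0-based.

v_3 = (-77, 62)

v_0 = (-1, 2).
v_1 = A·v_0 = (-5, 6).
v_2 = A·v_1 = (-9, 26).
v_3 = A·v_2 = (-77, 62).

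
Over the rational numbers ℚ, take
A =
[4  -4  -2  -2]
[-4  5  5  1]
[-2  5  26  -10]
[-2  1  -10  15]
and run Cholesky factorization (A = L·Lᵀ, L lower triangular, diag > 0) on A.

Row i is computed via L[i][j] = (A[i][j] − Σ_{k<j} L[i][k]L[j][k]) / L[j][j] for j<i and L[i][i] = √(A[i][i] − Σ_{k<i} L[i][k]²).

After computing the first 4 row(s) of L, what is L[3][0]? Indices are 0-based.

L[3][0] = -1

Step 1: L[0][0] = √(4) = 2.
  L[1][0] = (-4) / L[0][0] = -2.
Step 2: L[1][1] = √(1) = 1.
  L[2][0] = (-2) / L[0][0] = -1.
  L[2][1] = (3) / L[1][1] = 3.
Step 3: L[2][2] = √(16) = 4.
  L[3][0] = (-2) / L[0][0] = -1.
  L[3][1] = (-1) / L[1][1] = -1.
  L[3][2] = (-8) / L[2][2] = -2.
Step 4: L[3][3] = √(9) = 3.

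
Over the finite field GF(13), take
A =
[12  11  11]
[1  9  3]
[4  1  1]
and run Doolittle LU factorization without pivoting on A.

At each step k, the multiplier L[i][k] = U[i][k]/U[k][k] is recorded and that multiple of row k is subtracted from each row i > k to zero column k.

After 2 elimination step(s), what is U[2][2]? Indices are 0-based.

Step 1: pivot at (0,0) is 12.
  row1 ← row1 − (12)·row0  ⇒  L[1][0]=12, U row1=(0, 7, 1)
  row2 ← row2 − (9)·row0  ⇒  L[2][0]=9, U row2=(0, 6, 6)
Step 2: pivot at (1,1) is 7.
  row2 ← row2 − (12)·row1  ⇒  L[2][1]=12, U row2=(0, 0, 7)

U[2][2] = 7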